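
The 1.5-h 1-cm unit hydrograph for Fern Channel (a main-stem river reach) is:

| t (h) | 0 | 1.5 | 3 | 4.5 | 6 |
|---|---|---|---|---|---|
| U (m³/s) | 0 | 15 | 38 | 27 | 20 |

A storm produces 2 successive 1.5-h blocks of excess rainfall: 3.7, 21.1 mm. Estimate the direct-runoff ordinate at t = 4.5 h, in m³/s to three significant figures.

By discrete convolution, Q_j = Σ (P_i / 10 mm) · U_{j−i}.
At t = 4.5 h (j=3): Q = (3.7/10)·27 + (21.1/10)·38 = 90.2 m³/s.

Q ≈ 90.2 m³/s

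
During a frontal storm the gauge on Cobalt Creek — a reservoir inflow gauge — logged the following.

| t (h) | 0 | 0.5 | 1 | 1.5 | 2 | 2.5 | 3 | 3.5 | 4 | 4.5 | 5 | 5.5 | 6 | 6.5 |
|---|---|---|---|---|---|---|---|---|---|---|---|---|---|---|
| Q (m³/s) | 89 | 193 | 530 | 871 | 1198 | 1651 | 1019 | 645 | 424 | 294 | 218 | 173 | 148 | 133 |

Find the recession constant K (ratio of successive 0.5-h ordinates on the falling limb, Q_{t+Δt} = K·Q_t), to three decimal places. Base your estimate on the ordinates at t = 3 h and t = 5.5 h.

K ≈ 0.701

Using the recession-limb readings at t = 3 h and t = 5.5 h: Q falls from 1019 to 173 m³/s over 5 intervals.
K = (Q₂/Q₁)^(1/5) = (173/1019)^(1/5) = 0.701.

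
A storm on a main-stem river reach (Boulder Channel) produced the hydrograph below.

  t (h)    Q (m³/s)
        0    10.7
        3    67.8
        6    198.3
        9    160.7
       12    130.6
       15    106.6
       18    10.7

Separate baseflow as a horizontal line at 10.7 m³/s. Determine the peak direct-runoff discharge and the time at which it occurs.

Q_p = 187.6 m³/s at t = 6 h

Subtracting baseflow gives direct-runoff ordinates: 0.0, 57.1, 187.6, 150.0, 119.9, 95.9, 0.0 m³/s.
The maximum is 187.6 m³/s, occurring at the reading for t = 6 h.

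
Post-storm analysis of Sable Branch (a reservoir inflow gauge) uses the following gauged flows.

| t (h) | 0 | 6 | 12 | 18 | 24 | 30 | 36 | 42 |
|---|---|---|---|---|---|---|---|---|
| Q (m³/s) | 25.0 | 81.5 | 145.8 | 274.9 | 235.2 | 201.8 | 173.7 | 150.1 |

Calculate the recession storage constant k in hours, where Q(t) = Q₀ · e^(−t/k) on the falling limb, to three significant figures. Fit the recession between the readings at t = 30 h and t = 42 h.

On the falling limb, Q drops from 201.8 to 150.1 m³/s between t = 30 h and t = 42 h (Δt = 12 h).
k = −Δt / ln(Q₂/Q₁) = −12 / ln(150.1/201.8) = 40.5 h.

k ≈ 40.5 h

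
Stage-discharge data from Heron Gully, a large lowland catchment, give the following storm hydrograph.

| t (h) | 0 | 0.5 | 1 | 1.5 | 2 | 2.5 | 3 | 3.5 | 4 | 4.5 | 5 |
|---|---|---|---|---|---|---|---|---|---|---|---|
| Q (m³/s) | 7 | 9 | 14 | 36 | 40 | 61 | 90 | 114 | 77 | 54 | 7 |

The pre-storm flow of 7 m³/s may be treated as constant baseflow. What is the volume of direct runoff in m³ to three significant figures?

Direct-runoff ordinates (Q − Q_b): 0.0, 2.0, 7.0, 29.0, 33.0, 54.0, 83.0, 107.0, 70.0, 47.0, 0.0 m³/s.
ΣQ_DR = 432.0 m³/s.
With Δt = 0.5 h = 1800 s, V = ΣQ_DR · Δt = 432.0 × 1800 = 7.78 × 10^5 m³.

V ≈ 7.78 × 10^5 m³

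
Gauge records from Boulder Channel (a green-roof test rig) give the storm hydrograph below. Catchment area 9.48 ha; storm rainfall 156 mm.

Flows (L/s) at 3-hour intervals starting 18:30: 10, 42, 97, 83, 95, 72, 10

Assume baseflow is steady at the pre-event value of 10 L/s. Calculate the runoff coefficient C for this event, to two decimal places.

C ≈ 0.25

ΣQ_DR = 339.0 L/s; V = ΣQ_DR·Δt = 3.661 × 10^6 L.
Runoff depth d = V / A = 38.62 mm.
C = d / P = 38.62 / 156 = 0.25.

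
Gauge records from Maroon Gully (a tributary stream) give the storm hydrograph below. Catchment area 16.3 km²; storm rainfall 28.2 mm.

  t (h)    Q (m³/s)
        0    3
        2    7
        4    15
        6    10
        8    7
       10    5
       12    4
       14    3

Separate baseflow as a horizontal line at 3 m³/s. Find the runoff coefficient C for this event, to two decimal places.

C ≈ 0.47

ΣQ_DR = 30.00 m³/s; V = ΣQ_DR·Δt = 2.160 × 10^5 m³.
Runoff depth d = V / A = 13.25 mm.
C = d / P = 13.25 / 28.2 = 0.47.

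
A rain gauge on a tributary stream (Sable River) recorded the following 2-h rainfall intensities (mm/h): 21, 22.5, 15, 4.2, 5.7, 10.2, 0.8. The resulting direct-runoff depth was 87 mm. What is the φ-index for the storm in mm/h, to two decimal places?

Only the 4 blocks with intensity above φ contribute runoff: 21, 22.5, 15, 10.2 mm/h.
Σ(I−φ)·Δt = d  ⇒  (21+22.5+15+10.2 − 4φ)·2 = 87
φ = (68.70 − 87/2) / 4 = 6.30 mm/h.

φ ≈ 6.30 mm/h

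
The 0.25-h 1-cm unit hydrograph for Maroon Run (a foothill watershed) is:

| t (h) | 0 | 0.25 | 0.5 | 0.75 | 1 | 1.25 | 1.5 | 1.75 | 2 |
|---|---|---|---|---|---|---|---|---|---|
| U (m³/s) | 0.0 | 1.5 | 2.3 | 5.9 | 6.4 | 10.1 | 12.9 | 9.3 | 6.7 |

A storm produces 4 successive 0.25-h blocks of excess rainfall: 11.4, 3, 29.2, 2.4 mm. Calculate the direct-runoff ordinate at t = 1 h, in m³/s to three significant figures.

By discrete convolution, Q_j = Σ (P_i / 10 mm) · U_{j−i}.
At t = 1 h (j=4): Q = (11.4/10)·6.4 + (3/10)·5.9 + (29.2/10)·2.3 + (2.4/10)·1.5 = 16.1 m³/s.

Q ≈ 16.1 m³/s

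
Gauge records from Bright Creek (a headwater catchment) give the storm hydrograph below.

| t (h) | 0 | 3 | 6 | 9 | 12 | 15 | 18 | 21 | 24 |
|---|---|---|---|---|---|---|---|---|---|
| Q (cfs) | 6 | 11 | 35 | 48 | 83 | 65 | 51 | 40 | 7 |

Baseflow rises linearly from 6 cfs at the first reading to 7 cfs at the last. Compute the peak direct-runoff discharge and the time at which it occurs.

Q_p = 76.50 cfs at t = 12 h

Subtracting baseflow gives direct-runoff ordinates: 0.00, 4.88, 28.75, 41.62, 76.50, 58.38, 44.25, 33.12, 0.00 cfs.
The maximum is 76.50 cfs, occurring at the reading for t = 12 h.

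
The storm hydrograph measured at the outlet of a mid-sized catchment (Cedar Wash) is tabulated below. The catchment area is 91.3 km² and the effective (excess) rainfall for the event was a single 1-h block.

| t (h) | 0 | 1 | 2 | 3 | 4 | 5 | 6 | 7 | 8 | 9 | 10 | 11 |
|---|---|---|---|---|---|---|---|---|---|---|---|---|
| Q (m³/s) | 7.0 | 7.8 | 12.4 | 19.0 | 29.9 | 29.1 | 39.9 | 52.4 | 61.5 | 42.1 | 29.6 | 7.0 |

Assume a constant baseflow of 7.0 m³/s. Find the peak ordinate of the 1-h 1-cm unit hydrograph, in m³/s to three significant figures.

Direct runoff: 0.0, 0.8, 5.4, 12.0, 22.9, 22.1, 32.9, 45.4, 54.5, 35.1, 22.6, 0.0 m³/s; ΣQ_DR = 253.7 m³/s, peak = 54.5 m³/s.
Runoff depth d = ΣQ_DR·Δt / A = 253.7 × 3600 / (91.3 km²) = 10.00 mm.
The 1-cm UH is the DRH scaled by (10 mm)/d, so U_p = 54.5 × 10/10.00 = 54.5 m³/s.

U_p ≈ 54.5 m³/s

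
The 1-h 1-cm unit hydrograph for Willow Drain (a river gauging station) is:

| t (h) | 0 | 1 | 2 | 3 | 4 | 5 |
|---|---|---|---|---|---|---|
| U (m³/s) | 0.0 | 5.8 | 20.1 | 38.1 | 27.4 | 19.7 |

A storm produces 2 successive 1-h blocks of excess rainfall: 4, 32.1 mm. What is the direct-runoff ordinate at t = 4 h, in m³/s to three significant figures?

Q ≈ 133 m³/s

By discrete convolution, Q_j = Σ (P_i / 10 mm) · U_{j−i}.
At t = 4 h (j=4): Q = (4/10)·27.4 + (32.1/10)·38.1 = 133 m³/s.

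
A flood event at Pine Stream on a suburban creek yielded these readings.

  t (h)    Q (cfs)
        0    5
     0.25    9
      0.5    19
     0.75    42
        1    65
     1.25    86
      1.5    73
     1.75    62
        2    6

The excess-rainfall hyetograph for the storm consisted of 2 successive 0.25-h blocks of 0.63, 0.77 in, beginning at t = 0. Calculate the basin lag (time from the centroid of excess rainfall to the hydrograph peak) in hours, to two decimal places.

Centroid of excess rainfall: t_c = Σ P_i·t̄_i / ΣP_i = 0.2625 h (block centres at 0.125, 0.375 h).
Hydrograph peak occurs at t = 1.25 h, so basin lag t_L = 1.25 − 0.2625 = 0.99 h.

t_L ≈ 0.99 h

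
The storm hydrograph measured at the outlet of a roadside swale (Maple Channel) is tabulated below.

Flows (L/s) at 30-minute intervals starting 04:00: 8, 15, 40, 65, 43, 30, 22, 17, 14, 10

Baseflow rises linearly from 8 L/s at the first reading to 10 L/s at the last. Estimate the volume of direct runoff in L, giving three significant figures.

V ≈ 3.13 × 10^5 L

Direct-runoff ordinates (Q − Q_b): 0.00, 6.78, 31.56, 56.33, 34.11, 20.89, 12.67, 7.44, 4.22, 0.00 L/s.
ΣQ_DR = 174.0 L/s.
With Δt = 0.5 h = 1800 s, V = ΣQ_DR · Δt = 174.0 × 1800 = 3.13 × 10^5 L.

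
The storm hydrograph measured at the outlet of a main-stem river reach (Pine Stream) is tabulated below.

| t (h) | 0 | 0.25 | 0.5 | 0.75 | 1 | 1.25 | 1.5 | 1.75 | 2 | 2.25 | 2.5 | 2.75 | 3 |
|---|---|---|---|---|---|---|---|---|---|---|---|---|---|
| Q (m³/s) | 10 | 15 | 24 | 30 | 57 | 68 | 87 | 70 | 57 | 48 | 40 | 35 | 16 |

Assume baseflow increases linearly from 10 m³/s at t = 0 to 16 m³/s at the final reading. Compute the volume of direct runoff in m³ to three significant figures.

V ≈ 3.49 × 10^5 m³

Direct-runoff ordinates (Q − Q_b): 0.00, 4.50, 13.00, 18.50, 45.00, 55.50, 74.00, 56.50, 43.00, 33.50, 25.00, 19.50, 0.00 m³/s.
ΣQ_DR = 388.0 m³/s.
With Δt = 0.25 h = 900 s, V = ΣQ_DR · Δt = 388.0 × 900 = 3.49 × 10^5 m³.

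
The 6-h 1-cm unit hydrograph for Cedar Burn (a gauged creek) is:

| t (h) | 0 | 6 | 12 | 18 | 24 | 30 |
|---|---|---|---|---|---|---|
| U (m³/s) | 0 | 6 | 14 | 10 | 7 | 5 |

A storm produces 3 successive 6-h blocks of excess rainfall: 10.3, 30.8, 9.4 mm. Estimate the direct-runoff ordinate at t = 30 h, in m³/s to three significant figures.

Q ≈ 36.1 m³/s

By discrete convolution, Q_j = Σ (P_i / 10 mm) · U_{j−i}.
At t = 30 h (j=5): Q = (10.3/10)·5 + (30.8/10)·7 + (9.4/10)·10 = 36.1 m³/s.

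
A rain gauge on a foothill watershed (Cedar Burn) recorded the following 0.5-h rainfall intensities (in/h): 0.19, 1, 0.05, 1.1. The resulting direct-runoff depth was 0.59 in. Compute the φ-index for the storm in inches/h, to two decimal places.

Only the 2 blocks with intensity above φ contribute runoff: 1, 1.1 in/h.
Σ(I−φ)·Δt = d  ⇒  (1+1.1 − 2φ)·0.5 = 0.59
φ = (2.100 − 0.59/0.5) / 2 = 0.46 in/h.

φ ≈ 0.46 in/h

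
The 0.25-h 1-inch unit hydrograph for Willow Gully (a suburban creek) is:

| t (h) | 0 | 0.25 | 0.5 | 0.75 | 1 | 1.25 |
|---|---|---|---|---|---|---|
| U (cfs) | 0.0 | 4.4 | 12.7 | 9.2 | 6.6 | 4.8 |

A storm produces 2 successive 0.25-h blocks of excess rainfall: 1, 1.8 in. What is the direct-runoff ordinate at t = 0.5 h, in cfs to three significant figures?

Q ≈ 20.6 cfs

By discrete convolution, Q_j = Σ (P_i / 1 in) · U_{j−i}.
At t = 0.5 h (j=2): Q = (1/1)·12.7 + (1.8/1)·4.4 = 20.6 cfs.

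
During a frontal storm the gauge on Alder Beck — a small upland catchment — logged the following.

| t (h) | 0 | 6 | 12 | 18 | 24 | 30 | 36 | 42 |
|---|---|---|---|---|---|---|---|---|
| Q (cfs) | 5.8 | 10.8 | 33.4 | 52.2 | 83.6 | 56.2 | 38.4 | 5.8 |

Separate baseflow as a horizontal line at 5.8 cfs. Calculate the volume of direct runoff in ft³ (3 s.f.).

Direct-runoff ordinates (Q − Q_b): 0.0, 5.0, 27.6, 46.4, 77.8, 50.4, 32.6, 0.0 cfs.
ΣQ_DR = 239.8 cfs.
With Δt = 6 h = 21600 s, V = ΣQ_DR · Δt = 239.8 × 21600 = 5.18 × 10^6 ft³.

V ≈ 5.18 × 10^6 ft³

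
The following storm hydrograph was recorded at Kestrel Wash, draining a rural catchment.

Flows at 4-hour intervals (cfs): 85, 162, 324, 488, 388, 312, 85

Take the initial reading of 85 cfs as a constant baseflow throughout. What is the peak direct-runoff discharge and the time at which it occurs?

Subtracting baseflow gives direct-runoff ordinates: 0.0, 77.0, 239.0, 403.0, 303.0, 227.0, 0.0 cfs.
The maximum is 403.0 cfs, occurring at the reading for t = 12 h.

Q_p = 403.0 cfs at t = 12 h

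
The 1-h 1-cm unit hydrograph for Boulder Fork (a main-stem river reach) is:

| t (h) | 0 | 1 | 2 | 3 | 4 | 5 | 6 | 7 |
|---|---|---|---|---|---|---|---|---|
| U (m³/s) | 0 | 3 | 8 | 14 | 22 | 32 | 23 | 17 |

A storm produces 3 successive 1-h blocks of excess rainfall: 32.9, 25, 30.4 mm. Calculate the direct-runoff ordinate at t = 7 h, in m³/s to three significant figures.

Q ≈ 211 m³/s

By discrete convolution, Q_j = Σ (P_i / 10 mm) · U_{j−i}.
At t = 7 h (j=7): Q = (32.9/10)·17 + (25/10)·23 + (30.4/10)·32 = 211 m³/s.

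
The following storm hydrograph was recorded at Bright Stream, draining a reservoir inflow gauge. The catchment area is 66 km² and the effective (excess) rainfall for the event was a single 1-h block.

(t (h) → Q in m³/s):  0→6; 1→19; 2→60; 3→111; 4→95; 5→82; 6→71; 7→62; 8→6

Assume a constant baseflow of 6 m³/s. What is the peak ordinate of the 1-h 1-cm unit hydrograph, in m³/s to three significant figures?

Direct runoff: 0.0, 13.0, 54.0, 105.0, 89.0, 76.0, 65.0, 56.0, 0.0 m³/s; ΣQ_DR = 458.0 m³/s, peak = 105.0 m³/s.
Runoff depth d = ΣQ_DR·Δt / A = 458.0 × 3600 / (66 km²) = 24.98 mm.
The 1-cm UH is the DRH scaled by (10 mm)/d, so U_p = 105.0 × 10/24.98 = 42.0 m³/s.

U_p ≈ 42.0 m³/s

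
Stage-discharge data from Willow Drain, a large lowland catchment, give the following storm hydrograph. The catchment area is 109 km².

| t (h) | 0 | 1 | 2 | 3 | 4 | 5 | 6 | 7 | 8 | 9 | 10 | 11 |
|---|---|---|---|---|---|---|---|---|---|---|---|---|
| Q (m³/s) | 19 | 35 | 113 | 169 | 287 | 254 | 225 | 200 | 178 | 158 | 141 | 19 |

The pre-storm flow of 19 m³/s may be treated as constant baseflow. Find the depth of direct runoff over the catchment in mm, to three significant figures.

d ≈ 51.9 mm

Direct runoff: 0.0, 16.0, 94.0, 150.0, 268.0, 235.0, 206.0, 181.0, 159.0, 139.0, 122.0, 0.0 m³/s; ΣQ_DR = 1570 m³/s.
V = ΣQ_DR · Δt = 1570 × 3600 s = 5.652 × 10^6 m³.
Over A = 109 km², depth = V / A = 51.9 mm.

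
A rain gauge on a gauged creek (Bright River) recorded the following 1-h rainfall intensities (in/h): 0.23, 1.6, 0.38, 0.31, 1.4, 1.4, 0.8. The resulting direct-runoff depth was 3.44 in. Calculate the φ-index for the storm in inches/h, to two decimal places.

φ ≈ 0.44 in/h

Only the 4 blocks with intensity above φ contribute runoff: 1.6, 1.4, 1.4, 0.8 in/h.
Σ(I−φ)·Δt = d  ⇒  (1.6+1.4+1.4+0.8 − 4φ)·1 = 3.44
φ = (5.200 − 3.44/1) / 4 = 0.44 in/h.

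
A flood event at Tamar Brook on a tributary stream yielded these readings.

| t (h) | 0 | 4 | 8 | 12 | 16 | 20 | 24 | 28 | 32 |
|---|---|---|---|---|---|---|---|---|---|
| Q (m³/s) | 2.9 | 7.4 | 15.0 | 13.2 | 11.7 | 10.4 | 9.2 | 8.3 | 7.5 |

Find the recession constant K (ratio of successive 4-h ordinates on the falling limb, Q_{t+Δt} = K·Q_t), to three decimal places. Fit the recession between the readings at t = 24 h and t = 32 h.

Using the recession-limb readings at t = 24 h and t = 32 h: Q falls from 9.2 to 7.5 m³/s over 2 intervals.
K = (Q₂/Q₁)^(1/2) = (7.5/9.2)^(1/2) = 0.903.

K ≈ 0.903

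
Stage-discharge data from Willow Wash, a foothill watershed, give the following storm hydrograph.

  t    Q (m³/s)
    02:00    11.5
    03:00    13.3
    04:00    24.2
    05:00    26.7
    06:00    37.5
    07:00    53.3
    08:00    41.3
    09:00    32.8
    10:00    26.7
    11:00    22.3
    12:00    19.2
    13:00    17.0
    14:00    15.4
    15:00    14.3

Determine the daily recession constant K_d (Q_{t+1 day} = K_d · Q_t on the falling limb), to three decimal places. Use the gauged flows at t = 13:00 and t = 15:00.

K_d ≈ 0.126

Between t = 13:00 and t = 15:00 the flow falls from 17.0 to 14.3 m³/s over 2×1 h = 2 h.
Per-interval ratio K = (14.3/17.0)^(1/2) = 0.9172; K_d = K^(24/1) = 0.126.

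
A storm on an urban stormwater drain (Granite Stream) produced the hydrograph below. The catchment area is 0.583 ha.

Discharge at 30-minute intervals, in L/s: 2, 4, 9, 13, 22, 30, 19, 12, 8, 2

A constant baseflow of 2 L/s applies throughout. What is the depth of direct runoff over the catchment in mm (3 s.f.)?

d ≈ 31.2 mm

Direct runoff: 0.0, 2.0, 7.0, 11.0, 20.0, 28.0, 17.0, 10.0, 6.0, 0.0 L/s; ΣQ_DR = 101.0 L/s.
V = ΣQ_DR · Δt = 101.0 × 1800 s = 1.818 × 10^5 L.
Over A = 0.583 ha, depth = V / A = 31.2 mm.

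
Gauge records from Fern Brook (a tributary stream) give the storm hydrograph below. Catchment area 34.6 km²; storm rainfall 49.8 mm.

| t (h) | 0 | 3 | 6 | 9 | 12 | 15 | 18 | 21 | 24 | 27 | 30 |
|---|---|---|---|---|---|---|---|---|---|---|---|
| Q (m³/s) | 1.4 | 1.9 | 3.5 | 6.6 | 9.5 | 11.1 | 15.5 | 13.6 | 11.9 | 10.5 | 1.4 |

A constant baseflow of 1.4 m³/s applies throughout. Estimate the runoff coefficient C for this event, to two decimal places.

C ≈ 0.45

ΣQ_DR = 71.50 m³/s; V = ΣQ_DR·Δt = 7.722 × 10^5 m³.
Runoff depth d = V / A = 22.32 mm.
C = d / P = 22.32 / 49.8 = 0.45.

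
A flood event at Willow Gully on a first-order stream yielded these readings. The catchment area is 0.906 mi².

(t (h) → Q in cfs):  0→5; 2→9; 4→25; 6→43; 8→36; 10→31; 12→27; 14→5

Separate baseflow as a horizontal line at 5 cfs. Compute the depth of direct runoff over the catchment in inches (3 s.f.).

d ≈ 0.482 in

Direct runoff: 0.0, 4.0, 20.0, 38.0, 31.0, 26.0, 22.0, 0.0 cfs; ΣQ_DR = 141.0 cfs.
V = ΣQ_DR · Δt = 141.0 × 7200 s = 1.015 × 10^6 ft³.
Over A = 0.906 mi², depth = V / A = 0.482 in.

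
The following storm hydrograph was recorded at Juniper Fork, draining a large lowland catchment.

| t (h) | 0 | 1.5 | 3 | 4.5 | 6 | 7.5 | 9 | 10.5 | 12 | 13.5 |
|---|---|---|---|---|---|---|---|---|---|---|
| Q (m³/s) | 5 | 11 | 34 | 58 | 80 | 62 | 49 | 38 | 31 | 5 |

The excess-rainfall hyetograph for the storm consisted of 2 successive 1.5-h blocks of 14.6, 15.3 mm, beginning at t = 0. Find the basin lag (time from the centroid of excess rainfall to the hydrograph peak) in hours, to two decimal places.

Centroid of excess rainfall: t_c = Σ P_i·t̄_i / ΣP_i = 1.5176 h (block centres at 0.75, 2.25 h).
Hydrograph peak occurs at t = 6 h, so basin lag t_L = 6 − 1.5176 = 4.48 h.

t_L ≈ 4.48 h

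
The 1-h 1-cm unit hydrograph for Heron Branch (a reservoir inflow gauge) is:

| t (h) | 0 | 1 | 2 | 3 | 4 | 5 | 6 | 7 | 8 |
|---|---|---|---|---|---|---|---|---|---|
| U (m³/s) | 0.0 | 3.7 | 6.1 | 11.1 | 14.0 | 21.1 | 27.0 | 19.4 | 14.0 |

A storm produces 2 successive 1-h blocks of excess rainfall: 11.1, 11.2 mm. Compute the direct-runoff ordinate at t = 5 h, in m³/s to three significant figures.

Q ≈ 39.1 m³/s

By discrete convolution, Q_j = Σ (P_i / 10 mm) · U_{j−i}.
At t = 5 h (j=5): Q = (11.1/10)·21.1 + (11.2/10)·14.0 = 39.1 m³/s.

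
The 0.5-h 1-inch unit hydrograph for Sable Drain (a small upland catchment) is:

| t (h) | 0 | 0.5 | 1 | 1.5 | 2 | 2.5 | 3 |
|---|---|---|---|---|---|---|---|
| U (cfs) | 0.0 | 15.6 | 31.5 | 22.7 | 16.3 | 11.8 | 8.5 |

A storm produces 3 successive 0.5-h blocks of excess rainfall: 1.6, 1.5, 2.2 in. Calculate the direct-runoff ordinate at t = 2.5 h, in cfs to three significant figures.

By discrete convolution, Q_j = Σ (P_i / 1 in) · U_{j−i}.
At t = 2.5 h (j=5): Q = (1.6/1)·11.8 + (1.5/1)·16.3 + (2.2/1)·22.7 = 93.3 cfs.

Q ≈ 93.3 cfs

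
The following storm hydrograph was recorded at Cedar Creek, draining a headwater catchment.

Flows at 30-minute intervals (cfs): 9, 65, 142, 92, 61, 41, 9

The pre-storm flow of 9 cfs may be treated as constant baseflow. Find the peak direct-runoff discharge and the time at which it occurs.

Q_p = 133.0 cfs at t = 1 h

Subtracting baseflow gives direct-runoff ordinates: 0.0, 56.0, 133.0, 83.0, 52.0, 32.0, 0.0 cfs.
The maximum is 133.0 cfs, occurring at the reading for t = 1 h.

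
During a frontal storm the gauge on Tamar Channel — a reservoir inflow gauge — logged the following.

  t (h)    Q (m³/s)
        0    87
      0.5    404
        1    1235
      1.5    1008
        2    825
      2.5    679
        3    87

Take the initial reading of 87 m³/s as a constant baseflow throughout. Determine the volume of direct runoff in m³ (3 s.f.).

Direct-runoff ordinates (Q − Q_b): 0.0, 317.0, 1148.0, 921.0, 738.0, 592.0, 0.0 m³/s.
ΣQ_DR = 3716 m³/s.
With Δt = 0.5 h = 1800 s, V = ΣQ_DR · Δt = 3716 × 1800 = 6.69 × 10^6 m³.

V ≈ 6.69 × 10^6 m³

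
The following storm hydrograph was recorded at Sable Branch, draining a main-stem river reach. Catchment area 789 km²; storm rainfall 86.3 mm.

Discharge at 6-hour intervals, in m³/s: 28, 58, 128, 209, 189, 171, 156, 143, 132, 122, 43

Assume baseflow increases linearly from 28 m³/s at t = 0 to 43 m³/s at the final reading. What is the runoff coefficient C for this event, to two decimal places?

C ≈ 0.31

ΣQ_DR = 988.5 m³/s; V = ΣQ_DR·Δt = 2.135 × 10^7 m³.
Runoff depth d = V / A = 27.06 mm.
C = d / P = 27.06 / 86.3 = 0.31.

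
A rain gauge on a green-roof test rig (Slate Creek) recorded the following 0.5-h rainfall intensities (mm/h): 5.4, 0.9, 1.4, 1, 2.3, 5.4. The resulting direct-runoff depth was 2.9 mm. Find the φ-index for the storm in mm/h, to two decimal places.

Only the 2 blocks with intensity above φ contribute runoff: 5.4, 5.4 mm/h.
Σ(I−φ)·Δt = d  ⇒  (5.4+5.4 − 2φ)·0.5 = 2.9
φ = (10.80 − 2.9/0.5) / 2 = 2.50 mm/h.

φ ≈ 2.50 mm/h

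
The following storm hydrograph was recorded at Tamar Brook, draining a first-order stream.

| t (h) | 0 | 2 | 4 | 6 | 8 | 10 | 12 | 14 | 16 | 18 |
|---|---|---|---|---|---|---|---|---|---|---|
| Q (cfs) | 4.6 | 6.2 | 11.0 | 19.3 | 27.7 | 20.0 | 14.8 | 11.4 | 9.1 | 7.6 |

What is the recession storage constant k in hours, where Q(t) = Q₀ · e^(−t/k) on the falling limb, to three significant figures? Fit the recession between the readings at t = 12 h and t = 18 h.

k ≈ 9.00 h

On the falling limb, Q drops from 14.8 to 7.6 cfs between t = 12 h and t = 18 h (Δt = 6 h).
k = −Δt / ln(Q₂/Q₁) = −6 / ln(7.6/14.8) = 9.00 h.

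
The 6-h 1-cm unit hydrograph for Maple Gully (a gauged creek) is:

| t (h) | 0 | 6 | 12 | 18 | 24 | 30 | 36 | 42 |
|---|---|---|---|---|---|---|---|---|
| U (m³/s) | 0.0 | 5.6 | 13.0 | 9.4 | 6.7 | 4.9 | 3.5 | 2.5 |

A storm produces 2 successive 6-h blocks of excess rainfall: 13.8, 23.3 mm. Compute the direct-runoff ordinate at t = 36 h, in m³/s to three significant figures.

Q ≈ 16.2 m³/s

By discrete convolution, Q_j = Σ (P_i / 10 mm) · U_{j−i}.
At t = 36 h (j=6): Q = (13.8/10)·3.5 + (23.3/10)·4.9 = 16.2 m³/s.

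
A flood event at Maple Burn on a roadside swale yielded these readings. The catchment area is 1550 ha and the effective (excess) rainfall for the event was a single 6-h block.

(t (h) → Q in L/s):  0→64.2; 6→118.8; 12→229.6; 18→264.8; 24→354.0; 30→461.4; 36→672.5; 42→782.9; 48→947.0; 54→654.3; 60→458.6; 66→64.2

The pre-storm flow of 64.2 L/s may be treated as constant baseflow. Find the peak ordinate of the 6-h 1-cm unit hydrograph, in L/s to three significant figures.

Direct runoff: 0.0, 54.6, 165.4, 200.6, 289.8, 397.2, 608.3, 718.7, 882.8, 590.1, 394.4, 0.0 L/s; ΣQ_DR = 4302 L/s, peak = 882.8 L/s.
Runoff depth d = ΣQ_DR·Δt / A = 4302 × 21600 / (1550 ha) = 5.995 mm.
The 1-cm UH is the DRH scaled by (10 mm)/d, so U_p = 882.8 × 10/5.995 = 1470 L/s.

U_p ≈ 1470 L/s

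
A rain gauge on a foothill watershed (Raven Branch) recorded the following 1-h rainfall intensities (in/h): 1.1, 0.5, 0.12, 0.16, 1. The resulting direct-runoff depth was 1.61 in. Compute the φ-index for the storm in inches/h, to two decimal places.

φ ≈ 0.33 in/h

Only the 3 blocks with intensity above φ contribute runoff: 1.1, 0.5, 1 in/h.
Σ(I−φ)·Δt = d  ⇒  (1.1+0.5+1 − 3φ)·1 = 1.61
φ = (2.600 − 1.61/1) / 3 = 0.33 in/h.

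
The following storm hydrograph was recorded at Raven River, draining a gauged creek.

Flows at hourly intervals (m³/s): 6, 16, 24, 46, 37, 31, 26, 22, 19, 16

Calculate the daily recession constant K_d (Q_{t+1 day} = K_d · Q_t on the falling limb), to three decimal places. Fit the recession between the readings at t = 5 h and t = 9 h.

Between t = 5 h and t = 9 h the flow falls from 31 to 16 m³/s over 4×1 h = 4 h.
Per-interval ratio K = (16/31)^(1/4) = 0.8476; K_d = K^(24/1) = 0.019.

K_d ≈ 0.019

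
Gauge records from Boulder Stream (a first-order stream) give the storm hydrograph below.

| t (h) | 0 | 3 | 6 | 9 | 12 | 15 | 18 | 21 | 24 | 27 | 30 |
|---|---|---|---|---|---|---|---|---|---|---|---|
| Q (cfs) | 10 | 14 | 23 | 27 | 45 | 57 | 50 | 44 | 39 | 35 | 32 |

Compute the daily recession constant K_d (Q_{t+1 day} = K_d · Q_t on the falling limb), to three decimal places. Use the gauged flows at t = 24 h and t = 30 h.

Between t = 24 h and t = 30 h the flow falls from 39 to 32 cfs over 2×3 h = 6 h.
Per-interval ratio K = (32/39)^(1/2) = 0.9058; K_d = K^(24/3) = 0.453.

K_d ≈ 0.453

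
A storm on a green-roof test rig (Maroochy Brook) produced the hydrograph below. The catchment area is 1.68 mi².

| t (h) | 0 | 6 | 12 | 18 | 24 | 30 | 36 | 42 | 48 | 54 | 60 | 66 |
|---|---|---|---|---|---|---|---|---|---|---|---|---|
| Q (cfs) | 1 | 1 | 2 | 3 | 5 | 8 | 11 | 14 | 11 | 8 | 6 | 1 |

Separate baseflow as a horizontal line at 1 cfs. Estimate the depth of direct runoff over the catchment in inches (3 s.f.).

Direct runoff: 0.0, 0.0, 1.0, 2.0, 4.0, 7.0, 10.0, 13.0, 10.0, 7.0, 5.0, 0.0 cfs; ΣQ_DR = 59.00 cfs.
V = ΣQ_DR · Δt = 59.00 × 21600 s = 1.274 × 10^6 ft³.
Over A = 1.68 mi², depth = V / A = 0.327 in.

d ≈ 0.327 in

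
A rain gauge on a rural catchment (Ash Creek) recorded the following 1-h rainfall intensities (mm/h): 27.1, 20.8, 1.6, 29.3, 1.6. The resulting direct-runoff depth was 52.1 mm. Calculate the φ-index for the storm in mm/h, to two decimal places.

φ ≈ 8.37 mm/h

Only the 3 blocks with intensity above φ contribute runoff: 27.1, 20.8, 29.3 mm/h.
Σ(I−φ)·Δt = d  ⇒  (27.1+20.8+29.3 − 3φ)·1 = 52.1
φ = (77.20 − 52.1/1) / 3 = 8.37 mm/h.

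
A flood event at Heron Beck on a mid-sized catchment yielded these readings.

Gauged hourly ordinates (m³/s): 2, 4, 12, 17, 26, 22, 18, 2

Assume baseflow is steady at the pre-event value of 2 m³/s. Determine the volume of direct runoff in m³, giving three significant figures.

V ≈ 3.13 × 10^5 m³

Direct-runoff ordinates (Q − Q_b): 0.0, 2.0, 10.0, 15.0, 24.0, 20.0, 16.0, 0.0 m³/s.
ΣQ_DR = 87.00 m³/s.
With Δt = 1 h = 3600 s, V = ΣQ_DR · Δt = 87.00 × 3600 = 3.13 × 10^5 m³.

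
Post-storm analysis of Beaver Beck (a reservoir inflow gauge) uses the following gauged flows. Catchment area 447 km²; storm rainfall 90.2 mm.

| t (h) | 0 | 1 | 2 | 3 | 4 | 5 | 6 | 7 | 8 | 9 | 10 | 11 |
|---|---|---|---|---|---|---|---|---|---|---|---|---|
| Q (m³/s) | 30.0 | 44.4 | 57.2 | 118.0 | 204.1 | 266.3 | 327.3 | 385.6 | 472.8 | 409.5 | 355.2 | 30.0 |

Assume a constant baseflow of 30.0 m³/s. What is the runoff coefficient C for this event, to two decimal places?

ΣQ_DR = 2340 m³/s; V = ΣQ_DR·Δt = 8.425 × 10^6 m³.
Runoff depth d = V / A = 18.85 mm.
C = d / P = 18.85 / 90.2 = 0.21.

C ≈ 0.21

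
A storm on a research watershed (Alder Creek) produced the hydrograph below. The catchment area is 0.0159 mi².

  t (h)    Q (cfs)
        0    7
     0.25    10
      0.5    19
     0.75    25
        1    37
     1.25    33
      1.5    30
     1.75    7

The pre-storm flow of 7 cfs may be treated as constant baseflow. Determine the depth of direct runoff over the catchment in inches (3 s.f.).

Direct runoff: 0.0, 3.0, 12.0, 18.0, 30.0, 26.0, 23.0, 0.0 cfs; ΣQ_DR = 112.0 cfs.
V = ΣQ_DR · Δt = 112.0 × 900 s = 1.008 × 10^5 ft³.
Over A = 0.0159 mi², depth = V / A = 2.73 in.

d ≈ 2.73 in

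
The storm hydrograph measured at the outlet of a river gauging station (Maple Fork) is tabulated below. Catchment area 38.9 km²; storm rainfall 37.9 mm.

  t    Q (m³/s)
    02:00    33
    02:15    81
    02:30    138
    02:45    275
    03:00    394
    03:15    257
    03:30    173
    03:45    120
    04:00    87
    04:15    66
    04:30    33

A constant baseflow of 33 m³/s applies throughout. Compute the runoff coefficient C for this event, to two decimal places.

ΣQ_DR = 1294 m³/s; V = ΣQ_DR·Δt = 1.165 × 10^6 m³.
Runoff depth d = V / A = 29.94 mm.
C = d / P = 29.94 / 37.9 = 0.79.

C ≈ 0.79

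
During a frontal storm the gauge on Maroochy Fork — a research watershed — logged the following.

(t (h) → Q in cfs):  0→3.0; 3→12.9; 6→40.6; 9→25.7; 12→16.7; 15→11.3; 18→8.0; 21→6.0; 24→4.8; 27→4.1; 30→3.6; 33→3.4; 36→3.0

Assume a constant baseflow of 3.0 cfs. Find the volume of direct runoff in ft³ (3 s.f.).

V ≈ 1.12 × 10^6 ft³

Direct-runoff ordinates (Q − Q_b): 0.0, 9.9, 37.6, 22.7, 13.7, 8.3, 5.0, 3.0, 1.8, 1.1, 0.6, 0.4, 0.0 cfs.
ΣQ_DR = 104.1 cfs.
With Δt = 3 h = 10800 s, V = ΣQ_DR · Δt = 104.1 × 10800 = 1.12 × 10^6 ft³.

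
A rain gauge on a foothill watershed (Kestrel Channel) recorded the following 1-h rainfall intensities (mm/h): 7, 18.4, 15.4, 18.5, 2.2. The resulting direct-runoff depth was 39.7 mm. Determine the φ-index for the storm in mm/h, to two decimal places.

Only the 4 blocks with intensity above φ contribute runoff: 7, 18.4, 15.4, 18.5 mm/h.
Σ(I−φ)·Δt = d  ⇒  (7+18.4+15.4+18.5 − 4φ)·1 = 39.7
φ = (59.30 − 39.7/1) / 4 = 4.90 mm/h.

φ ≈ 4.90 mm/h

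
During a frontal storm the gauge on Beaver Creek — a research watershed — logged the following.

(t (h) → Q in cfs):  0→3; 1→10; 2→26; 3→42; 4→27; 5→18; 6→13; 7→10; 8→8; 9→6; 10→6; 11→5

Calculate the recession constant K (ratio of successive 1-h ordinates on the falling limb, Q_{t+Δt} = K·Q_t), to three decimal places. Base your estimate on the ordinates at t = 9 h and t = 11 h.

Using the recession-limb readings at t = 9 h and t = 11 h: Q falls from 6 to 5 cfs over 2 intervals.
K = (Q₂/Q₁)^(1/2) = (5/6)^(1/2) = 0.913.

K ≈ 0.913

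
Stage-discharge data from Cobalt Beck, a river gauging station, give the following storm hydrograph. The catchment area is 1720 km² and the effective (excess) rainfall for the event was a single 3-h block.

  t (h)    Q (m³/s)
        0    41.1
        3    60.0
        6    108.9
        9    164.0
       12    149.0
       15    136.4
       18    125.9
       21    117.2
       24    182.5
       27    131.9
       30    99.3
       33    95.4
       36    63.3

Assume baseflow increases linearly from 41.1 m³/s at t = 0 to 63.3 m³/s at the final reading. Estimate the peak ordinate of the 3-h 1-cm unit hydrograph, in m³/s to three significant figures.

Direct runoff: 0.00, 17.05, 64.10, 117.35, 100.50, 86.05, 73.70, 63.15, 126.60, 74.15, 39.70, 33.95, 0.00 m³/s; ΣQ_DR = 796.3 m³/s, peak = 126.60 m³/s.
Runoff depth d = ΣQ_DR·Δt / A = 796.3 × 10800 / (1720 km²) = 5.000 mm.
The 1-cm UH is the DRH scaled by (10 mm)/d, so U_p = 126.60 × 10/5.000 = 253 m³/s.

U_p ≈ 253 m³/s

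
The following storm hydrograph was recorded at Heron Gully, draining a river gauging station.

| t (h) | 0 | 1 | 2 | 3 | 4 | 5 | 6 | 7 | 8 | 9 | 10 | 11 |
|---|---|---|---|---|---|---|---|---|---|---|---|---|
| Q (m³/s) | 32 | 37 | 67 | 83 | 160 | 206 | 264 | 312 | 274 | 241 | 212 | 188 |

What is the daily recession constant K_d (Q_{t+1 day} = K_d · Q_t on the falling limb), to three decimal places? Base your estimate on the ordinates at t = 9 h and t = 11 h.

K_d ≈ 0.051

Between t = 9 h and t = 11 h the flow falls from 241 to 188 m³/s over 2×1 h = 2 h.
Per-interval ratio K = (188/241)^(1/2) = 0.8832; K_d = K^(24/1) = 0.051.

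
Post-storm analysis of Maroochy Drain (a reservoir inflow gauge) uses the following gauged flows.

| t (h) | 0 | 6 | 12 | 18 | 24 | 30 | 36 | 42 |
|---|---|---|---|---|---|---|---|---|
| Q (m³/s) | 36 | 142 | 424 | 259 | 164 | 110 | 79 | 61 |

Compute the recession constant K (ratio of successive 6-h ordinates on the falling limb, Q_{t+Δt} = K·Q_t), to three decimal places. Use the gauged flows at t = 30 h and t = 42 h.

K ≈ 0.745

Using the recession-limb readings at t = 30 h and t = 42 h: Q falls from 110 to 61 m³/s over 2 intervals.
K = (Q₂/Q₁)^(1/2) = (61/110)^(1/2) = 0.745.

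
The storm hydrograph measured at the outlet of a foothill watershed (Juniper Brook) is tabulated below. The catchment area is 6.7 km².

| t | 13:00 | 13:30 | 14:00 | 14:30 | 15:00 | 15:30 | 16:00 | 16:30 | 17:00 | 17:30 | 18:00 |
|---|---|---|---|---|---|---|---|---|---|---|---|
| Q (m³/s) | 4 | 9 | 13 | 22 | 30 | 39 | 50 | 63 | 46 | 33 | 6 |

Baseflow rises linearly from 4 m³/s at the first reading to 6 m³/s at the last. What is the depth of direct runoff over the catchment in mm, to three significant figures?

Direct runoff: 0.00, 4.80, 8.60, 17.40, 25.20, 34.00, 44.80, 57.60, 40.40, 27.20, 0.00 m³/s; ΣQ_DR = 260.0 m³/s.
V = ΣQ_DR · Δt = 260.0 × 1800 s = 4.680 × 10^5 m³.
Over A = 6.7 km², depth = V / A = 69.9 mm.

d ≈ 69.9 mm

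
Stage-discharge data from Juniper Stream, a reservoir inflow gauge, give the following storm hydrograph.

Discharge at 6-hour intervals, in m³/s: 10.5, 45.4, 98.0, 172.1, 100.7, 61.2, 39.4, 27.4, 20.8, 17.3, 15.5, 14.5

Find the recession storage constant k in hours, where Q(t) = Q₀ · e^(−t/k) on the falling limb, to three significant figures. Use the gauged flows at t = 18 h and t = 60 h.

On the falling limb, Q drops from 172.1 to 15.5 m³/s between t = 18 h and t = 60 h (Δt = 42 h).
k = −Δt / ln(Q₂/Q₁) = −42 / ln(15.5/172.1) = 17.4 h.

k ≈ 17.4 h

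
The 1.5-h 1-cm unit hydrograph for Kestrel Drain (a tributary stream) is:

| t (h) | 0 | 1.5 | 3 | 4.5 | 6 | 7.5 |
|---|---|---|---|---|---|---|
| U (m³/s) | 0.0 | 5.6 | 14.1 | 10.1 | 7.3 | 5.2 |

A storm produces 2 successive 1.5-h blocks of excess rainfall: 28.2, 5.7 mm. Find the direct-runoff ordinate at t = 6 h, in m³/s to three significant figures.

Q ≈ 26.3 m³/s

By discrete convolution, Q_j = Σ (P_i / 10 mm) · U_{j−i}.
At t = 6 h (j=4): Q = (28.2/10)·7.3 + (5.7/10)·10.1 = 26.3 m³/s.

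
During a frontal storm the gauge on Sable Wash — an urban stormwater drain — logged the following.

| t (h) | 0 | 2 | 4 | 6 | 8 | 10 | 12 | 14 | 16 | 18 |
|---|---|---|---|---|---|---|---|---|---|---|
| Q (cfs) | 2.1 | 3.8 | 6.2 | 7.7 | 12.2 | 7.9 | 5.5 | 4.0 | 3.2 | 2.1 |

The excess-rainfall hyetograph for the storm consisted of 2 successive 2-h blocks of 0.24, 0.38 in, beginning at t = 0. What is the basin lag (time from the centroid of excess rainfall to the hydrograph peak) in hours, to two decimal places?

t_L ≈ 5.77 h

Centroid of excess rainfall: t_c = Σ P_i·t̄_i / ΣP_i = 2.2258 h (block centres at 1, 3 h).
Hydrograph peak occurs at t = 8 h, so basin lag t_L = 8 − 2.2258 = 5.77 h.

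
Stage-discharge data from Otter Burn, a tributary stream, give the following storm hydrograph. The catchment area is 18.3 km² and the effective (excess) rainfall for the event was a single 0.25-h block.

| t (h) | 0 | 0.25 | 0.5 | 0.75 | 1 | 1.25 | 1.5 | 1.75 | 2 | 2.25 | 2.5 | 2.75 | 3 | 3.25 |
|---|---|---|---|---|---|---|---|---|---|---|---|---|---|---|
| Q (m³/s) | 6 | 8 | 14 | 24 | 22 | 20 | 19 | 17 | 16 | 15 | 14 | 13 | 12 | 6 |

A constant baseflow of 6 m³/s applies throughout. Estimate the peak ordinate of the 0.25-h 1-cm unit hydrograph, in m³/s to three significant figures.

U_p ≈ 30.0 m³/s

Direct runoff: 0.0, 2.0, 8.0, 18.0, 16.0, 14.0, 13.0, 11.0, 10.0, 9.0, 8.0, 7.0, 6.0, 0.0 m³/s; ΣQ_DR = 122.0 m³/s, peak = 18.0 m³/s.
Runoff depth d = ΣQ_DR·Δt / A = 122.0 × 900 / (18.3 km²) = 6.000 mm.
The 1-cm UH is the DRH scaled by (10 mm)/d, so U_p = 18.0 × 10/6.000 = 30.0 m³/s.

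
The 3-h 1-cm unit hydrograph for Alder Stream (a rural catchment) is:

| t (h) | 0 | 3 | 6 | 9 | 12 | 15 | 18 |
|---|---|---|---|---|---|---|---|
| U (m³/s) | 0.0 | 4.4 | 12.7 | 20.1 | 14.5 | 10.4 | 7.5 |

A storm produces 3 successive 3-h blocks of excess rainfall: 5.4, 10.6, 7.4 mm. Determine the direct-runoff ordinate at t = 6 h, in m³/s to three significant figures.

By discrete convolution, Q_j = Σ (P_i / 10 mm) · U_{j−i}.
At t = 6 h (j=2): Q = (5.4/10)·12.7 + (10.6/10)·4.4 + (7.4/10)·0.0 = 11.5 m³/s.

Q ≈ 11.5 m³/s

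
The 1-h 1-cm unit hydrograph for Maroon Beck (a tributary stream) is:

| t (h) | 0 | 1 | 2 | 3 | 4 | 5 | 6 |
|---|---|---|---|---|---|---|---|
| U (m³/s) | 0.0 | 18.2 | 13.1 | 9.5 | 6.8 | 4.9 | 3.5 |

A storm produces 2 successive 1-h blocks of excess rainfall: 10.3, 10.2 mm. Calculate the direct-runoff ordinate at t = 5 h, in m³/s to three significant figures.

Q ≈ 12.0 m³/s

By discrete convolution, Q_j = Σ (P_i / 10 mm) · U_{j−i}.
At t = 5 h (j=5): Q = (10.3/10)·4.9 + (10.2/10)·6.8 = 12.0 m³/s.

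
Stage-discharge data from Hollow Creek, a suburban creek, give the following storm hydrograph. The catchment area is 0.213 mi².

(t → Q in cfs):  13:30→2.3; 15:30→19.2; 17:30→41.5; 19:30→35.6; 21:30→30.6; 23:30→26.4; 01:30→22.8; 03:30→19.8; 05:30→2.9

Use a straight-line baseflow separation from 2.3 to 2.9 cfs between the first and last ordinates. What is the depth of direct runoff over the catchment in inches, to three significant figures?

Direct runoff: 0.00, 16.82, 39.05, 33.08, 28.00, 23.73, 20.05, 16.98, 0.00 cfs; ΣQ_DR = 177.7 cfs.
V = ΣQ_DR · Δt = 177.7 × 7200 s = 1.279 × 10^6 ft³.
Over A = 0.213 mi², depth = V / A = 2.59 in.

d ≈ 2.59 in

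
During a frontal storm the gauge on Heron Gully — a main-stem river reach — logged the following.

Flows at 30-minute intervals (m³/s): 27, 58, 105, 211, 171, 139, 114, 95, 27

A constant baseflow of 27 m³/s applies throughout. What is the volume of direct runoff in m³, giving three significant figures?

V ≈ 1.27 × 10^6 m³

Direct-runoff ordinates (Q − Q_b): 0.0, 31.0, 78.0, 184.0, 144.0, 112.0, 87.0, 68.0, 0.0 m³/s.
ΣQ_DR = 704.0 m³/s.
With Δt = 0.5 h = 1800 s, V = ΣQ_DR · Δt = 704.0 × 1800 = 1.27 × 10^6 m³.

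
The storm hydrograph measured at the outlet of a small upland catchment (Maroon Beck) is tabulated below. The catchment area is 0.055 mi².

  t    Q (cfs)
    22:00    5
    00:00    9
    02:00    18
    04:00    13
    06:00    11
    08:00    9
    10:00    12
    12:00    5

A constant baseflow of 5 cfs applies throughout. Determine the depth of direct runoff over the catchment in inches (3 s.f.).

Direct runoff: 0.0, 4.0, 13.0, 8.0, 6.0, 4.0, 7.0, 0.0 cfs; ΣQ_DR = 42.00 cfs.
V = ΣQ_DR · Δt = 42.00 × 7200 s = 3.024 × 10^5 ft³.
Over A = 0.055 mi², depth = V / A = 2.37 in.

d ≈ 2.37 in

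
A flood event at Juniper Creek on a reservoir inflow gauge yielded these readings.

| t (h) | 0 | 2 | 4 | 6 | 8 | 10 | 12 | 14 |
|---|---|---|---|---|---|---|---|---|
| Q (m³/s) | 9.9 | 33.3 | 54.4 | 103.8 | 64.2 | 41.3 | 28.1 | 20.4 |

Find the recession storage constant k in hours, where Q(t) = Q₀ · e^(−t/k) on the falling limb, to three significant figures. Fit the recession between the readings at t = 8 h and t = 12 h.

On the falling limb, Q drops from 64.2 to 28.1 m³/s between t = 8 h and t = 12 h (Δt = 4 h).
k = −Δt / ln(Q₂/Q₁) = −4 / ln(28.1/64.2) = 4.84 h.

k ≈ 4.84 h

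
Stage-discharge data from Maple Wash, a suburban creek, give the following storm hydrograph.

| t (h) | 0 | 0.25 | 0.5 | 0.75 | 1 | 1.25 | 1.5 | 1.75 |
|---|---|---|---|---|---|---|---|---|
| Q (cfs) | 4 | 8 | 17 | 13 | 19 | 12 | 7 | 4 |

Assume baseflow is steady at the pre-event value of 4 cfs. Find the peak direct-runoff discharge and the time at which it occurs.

Subtracting baseflow gives direct-runoff ordinates: 0.0, 4.0, 13.0, 9.0, 15.0, 8.0, 3.0, 0.0 cfs.
The maximum is 15.0 cfs, occurring at the reading for t = 1 h.

Q_p = 15.0 cfs at t = 1 h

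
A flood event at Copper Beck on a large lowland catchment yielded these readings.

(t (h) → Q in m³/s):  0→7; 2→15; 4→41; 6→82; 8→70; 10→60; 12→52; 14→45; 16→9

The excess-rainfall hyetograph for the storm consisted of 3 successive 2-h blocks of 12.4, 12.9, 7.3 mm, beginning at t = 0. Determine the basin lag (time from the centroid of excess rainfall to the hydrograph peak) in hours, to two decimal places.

Centroid of excess rainfall: t_c = Σ P_i·t̄_i / ΣP_i = 2.6871 h (block centres at 1, 3, 5 h).
Hydrograph peak occurs at t = 6 h, so basin lag t_L = 6 − 2.6871 = 3.31 h.

t_L ≈ 3.31 h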